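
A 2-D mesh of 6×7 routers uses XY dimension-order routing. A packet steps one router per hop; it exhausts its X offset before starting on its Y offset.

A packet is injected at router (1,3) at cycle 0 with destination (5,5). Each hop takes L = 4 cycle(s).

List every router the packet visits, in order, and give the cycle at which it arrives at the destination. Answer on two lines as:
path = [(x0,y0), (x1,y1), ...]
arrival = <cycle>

path = [(1,3), (2,3), (3,3), (4,3), (5,3), (5,4), (5,5)]
arrival = 24

  0. router=(1,3) cycle=0 (inject)
  1. router=(2,3) cycle=4 dir=E
  2. router=(3,3) cycle=8 dir=E
  3. router=(4,3) cycle=12 dir=E
  4. router=(5,3) cycle=16 dir=E
  5. router=(5,4) cycle=20 dir=N
  6. router=(5,5) cycle=24 dir=N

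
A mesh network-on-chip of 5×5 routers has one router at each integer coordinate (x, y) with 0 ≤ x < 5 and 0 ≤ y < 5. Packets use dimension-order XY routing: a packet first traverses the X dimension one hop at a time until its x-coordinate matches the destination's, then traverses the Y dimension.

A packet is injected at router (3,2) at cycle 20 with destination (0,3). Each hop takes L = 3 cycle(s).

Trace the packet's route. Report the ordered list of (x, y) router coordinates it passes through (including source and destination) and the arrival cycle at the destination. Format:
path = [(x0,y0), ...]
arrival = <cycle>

path = [(3,2), (2,2), (1,2), (0,2), (0,3)]
arrival = 32

src (3,2)  cyc=20
W→(2,2)  cyc=23
W→(1,2)  cyc=26
W→(0,2)  cyc=29
N→(0,3)  cyc=32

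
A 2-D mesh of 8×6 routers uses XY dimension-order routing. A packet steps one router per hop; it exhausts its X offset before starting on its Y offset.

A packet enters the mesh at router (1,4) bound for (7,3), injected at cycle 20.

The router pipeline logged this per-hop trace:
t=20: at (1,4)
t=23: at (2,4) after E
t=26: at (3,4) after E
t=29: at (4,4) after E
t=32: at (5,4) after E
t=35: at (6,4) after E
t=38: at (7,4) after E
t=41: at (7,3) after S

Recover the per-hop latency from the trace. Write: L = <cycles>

L = 3

Between hops 0 and 1 the cycle counter advances 23 − 20 = 3.
One hop costs L cycles, so L = 3.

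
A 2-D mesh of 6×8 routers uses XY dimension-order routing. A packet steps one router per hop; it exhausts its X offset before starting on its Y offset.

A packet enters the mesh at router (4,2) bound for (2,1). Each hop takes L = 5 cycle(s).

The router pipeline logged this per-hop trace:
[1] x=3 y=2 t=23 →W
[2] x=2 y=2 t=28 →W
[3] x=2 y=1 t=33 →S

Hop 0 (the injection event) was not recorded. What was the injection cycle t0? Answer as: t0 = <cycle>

Hop 1 reached at cycle 23; hop k is at t0 + k·L.
Therefore t0 = 23 − L = 18.

t0 = 18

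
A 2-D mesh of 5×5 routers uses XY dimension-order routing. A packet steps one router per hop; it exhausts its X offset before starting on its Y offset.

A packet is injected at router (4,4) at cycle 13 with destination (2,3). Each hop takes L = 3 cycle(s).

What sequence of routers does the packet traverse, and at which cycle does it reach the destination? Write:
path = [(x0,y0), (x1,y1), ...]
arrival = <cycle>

path = [(4,4), (3,4), (2,4), (2,3)]
arrival = 22

t=13: at (4,4)
t=16: at (3,4) after W
t=19: at (2,4) after W
t=22: at (2,3) after S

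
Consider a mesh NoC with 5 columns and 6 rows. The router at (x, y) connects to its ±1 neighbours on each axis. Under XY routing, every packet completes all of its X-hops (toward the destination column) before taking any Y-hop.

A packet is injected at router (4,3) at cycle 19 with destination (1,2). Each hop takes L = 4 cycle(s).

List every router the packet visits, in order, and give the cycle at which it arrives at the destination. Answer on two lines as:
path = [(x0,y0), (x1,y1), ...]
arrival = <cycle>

src (4,3)  cyc=19
W→(3,3)  cyc=23
W→(2,3)  cyc=27
W→(1,3)  cyc=31
S→(1,2)  cyc=35

path = [(4,3), (3,3), (2,3), (1,3), (1,2)]
arrival = 35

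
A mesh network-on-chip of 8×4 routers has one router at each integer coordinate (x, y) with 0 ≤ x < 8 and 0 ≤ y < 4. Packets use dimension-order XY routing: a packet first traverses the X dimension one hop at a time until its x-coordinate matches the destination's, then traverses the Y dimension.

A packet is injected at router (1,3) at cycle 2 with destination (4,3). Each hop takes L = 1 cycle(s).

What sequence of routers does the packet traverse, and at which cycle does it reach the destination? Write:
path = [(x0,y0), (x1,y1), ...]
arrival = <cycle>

path = [(1,3), (2,3), (3,3), (4,3)]
arrival = 5

src (1,3)  cyc=2
E→(2,3)  cyc=3
E→(3,3)  cyc=4
E→(4,3)  cyc=5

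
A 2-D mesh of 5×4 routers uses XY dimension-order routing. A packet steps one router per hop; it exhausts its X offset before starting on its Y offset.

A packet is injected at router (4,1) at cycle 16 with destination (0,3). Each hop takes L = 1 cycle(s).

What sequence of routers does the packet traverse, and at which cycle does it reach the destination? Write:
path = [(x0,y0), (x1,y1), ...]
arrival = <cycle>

  0. router=(4,1) cycle=16 (inject)
  1. router=(3,1) cycle=17 dir=W
  2. router=(2,1) cycle=18 dir=W
  3. router=(1,1) cycle=19 dir=W
  4. router=(0,1) cycle=20 dir=W
  5. router=(0,2) cycle=21 dir=N
  6. router=(0,3) cycle=22 dir=N

path = [(4,1), (3,1), (2,1), (1,1), (0,1), (0,2), (0,3)]
arrival = 22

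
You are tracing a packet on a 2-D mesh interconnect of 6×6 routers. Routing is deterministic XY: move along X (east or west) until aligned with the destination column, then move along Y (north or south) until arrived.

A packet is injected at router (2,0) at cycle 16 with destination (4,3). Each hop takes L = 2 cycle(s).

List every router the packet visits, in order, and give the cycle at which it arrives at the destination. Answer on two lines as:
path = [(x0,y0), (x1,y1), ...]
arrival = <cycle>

path = [(2,0), (3,0), (4,0), (4,1), (4,2), (4,3)]
arrival = 26

hop 0: (2,0) @ cyc 16
hop 1: (3,0) @ cyc 18  [E]
hop 2: (4,0) @ cyc 20  [E]
hop 3: (4,1) @ cyc 22  [N]
hop 4: (4,2) @ cyc 24  [N]
hop 5: (4,3) @ cyc 26  [N]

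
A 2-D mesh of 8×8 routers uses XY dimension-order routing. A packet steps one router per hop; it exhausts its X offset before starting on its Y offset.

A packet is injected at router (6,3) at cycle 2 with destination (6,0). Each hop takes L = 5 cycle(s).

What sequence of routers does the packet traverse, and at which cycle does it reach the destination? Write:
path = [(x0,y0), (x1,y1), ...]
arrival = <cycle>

#0 — 6,3 | c2
#1 — 6,2 | c7 | S
#2 — 6,1 | c12 | S
#3 — 6,0 | c17 | S

path = [(6,3), (6,2), (6,1), (6,0)]
arrival = 17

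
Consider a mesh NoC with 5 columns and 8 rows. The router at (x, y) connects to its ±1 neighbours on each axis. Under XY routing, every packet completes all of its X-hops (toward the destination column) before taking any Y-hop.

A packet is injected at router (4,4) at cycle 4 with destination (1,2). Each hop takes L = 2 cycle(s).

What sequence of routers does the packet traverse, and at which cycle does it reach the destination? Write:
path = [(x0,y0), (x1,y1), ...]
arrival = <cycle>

[0] x=4 y=4 t=4
[1] x=3 y=4 t=6 →W
[2] x=2 y=4 t=8 →W
[3] x=1 y=4 t=10 →W
[4] x=1 y=3 t=12 →S
[5] x=1 y=2 t=14 →S

path = [(4,4), (3,4), (2,4), (1,4), (1,3), (1,2)]
arrival = 14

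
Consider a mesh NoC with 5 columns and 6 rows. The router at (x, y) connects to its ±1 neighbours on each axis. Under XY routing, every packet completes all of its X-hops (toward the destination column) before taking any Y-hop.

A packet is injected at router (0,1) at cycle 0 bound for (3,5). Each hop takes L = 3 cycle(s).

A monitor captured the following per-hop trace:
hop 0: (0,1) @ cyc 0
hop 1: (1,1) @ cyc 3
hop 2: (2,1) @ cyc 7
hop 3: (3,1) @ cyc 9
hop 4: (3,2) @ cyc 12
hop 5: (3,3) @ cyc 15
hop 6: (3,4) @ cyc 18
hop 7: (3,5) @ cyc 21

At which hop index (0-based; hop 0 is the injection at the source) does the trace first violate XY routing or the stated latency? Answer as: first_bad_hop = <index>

first_bad_hop = 2

[1] (+1,+0) / 3c ⇒ ok
[2] (+1,+0) / 4c ⇒ BAD: Δcyc=4≠L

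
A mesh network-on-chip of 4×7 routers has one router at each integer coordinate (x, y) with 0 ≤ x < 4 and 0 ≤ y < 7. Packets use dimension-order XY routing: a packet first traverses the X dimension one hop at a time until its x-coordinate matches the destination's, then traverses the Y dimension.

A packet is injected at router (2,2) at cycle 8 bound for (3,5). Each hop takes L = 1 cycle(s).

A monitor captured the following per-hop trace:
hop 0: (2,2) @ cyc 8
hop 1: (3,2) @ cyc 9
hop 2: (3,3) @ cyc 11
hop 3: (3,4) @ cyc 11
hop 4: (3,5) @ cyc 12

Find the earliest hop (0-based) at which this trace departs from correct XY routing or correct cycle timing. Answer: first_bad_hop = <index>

first_bad_hop = 2

[1] (+1,+0) / 1c ⇒ ok
[2] (+0,+1) / 2c ⇒ BAD: Δcyc=2≠L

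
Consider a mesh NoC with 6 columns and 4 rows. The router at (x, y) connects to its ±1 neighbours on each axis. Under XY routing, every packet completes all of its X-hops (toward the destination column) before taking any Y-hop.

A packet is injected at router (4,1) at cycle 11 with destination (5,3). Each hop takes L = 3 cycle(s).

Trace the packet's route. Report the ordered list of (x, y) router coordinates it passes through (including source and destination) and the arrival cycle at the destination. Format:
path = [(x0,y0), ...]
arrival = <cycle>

path = [(4,1), (5,1), (5,2), (5,3)]
arrival = 20

hop 0: (4,1) @ cyc 11
hop 1: (5,1) @ cyc 14  [E]
hop 2: (5,2) @ cyc 17  [N]
hop 3: (5,3) @ cyc 20  [N]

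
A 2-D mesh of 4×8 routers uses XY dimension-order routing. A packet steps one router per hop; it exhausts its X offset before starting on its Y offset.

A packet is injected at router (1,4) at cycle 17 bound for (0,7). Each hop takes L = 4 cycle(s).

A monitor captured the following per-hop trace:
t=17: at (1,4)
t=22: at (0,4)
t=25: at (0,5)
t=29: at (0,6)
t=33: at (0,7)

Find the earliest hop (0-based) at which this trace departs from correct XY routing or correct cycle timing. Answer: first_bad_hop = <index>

first_bad_hop = 1

[1] (-1,+0) / 5c ⇒ BAD: Δcyc=5≠L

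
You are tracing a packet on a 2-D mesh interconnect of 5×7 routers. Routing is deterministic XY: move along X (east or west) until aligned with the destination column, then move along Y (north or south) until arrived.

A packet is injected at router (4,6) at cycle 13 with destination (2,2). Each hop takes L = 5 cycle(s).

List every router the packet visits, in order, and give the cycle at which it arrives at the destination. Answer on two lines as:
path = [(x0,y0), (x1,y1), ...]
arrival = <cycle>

path = [(4,6), (3,6), (2,6), (2,5), (2,4), (2,3), (2,2)]
arrival = 43

[0] x=4 y=6 t=13
[1] x=3 y=6 t=18 →W
[2] x=2 y=6 t=23 →W
[3] x=2 y=5 t=28 →S
[4] x=2 y=4 t=33 →S
[5] x=2 y=3 t=38 →S
[6] x=2 y=2 t=43 →S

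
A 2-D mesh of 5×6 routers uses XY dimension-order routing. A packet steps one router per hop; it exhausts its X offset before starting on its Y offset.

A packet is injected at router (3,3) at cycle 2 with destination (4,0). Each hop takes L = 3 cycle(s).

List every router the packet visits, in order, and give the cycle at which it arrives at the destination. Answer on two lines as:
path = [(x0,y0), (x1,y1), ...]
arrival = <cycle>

t=2: at (3,3)
t=5: at (4,3) after E
t=8: at (4,2) after S
t=11: at (4,1) after S
t=14: at (4,0) after S

path = [(3,3), (4,3), (4,2), (4,1), (4,0)]
arrival = 14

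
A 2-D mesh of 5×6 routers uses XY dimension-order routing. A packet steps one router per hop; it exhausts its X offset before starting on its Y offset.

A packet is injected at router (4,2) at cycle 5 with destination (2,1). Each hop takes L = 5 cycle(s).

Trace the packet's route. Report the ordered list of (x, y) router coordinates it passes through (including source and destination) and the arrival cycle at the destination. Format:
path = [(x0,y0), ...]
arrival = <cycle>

  0. router=(4,2) cycle=5 (inject)
  1. router=(3,2) cycle=10 dir=W
  2. router=(2,2) cycle=15 dir=W
  3. router=(2,1) cycle=20 dir=S

path = [(4,2), (3,2), (2,2), (2,1)]
arrival = 20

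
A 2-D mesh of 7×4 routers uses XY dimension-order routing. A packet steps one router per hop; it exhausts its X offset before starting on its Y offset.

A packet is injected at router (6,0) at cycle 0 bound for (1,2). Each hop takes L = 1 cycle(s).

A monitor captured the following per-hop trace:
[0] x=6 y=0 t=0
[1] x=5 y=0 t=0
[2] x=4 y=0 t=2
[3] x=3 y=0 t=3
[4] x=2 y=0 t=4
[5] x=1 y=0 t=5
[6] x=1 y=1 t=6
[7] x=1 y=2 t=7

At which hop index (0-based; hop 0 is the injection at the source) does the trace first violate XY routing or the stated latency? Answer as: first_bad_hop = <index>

first_bad_hop = 1

hop 1: step (-1,+0), +0 cyc — BAD: Δcyc=0≠L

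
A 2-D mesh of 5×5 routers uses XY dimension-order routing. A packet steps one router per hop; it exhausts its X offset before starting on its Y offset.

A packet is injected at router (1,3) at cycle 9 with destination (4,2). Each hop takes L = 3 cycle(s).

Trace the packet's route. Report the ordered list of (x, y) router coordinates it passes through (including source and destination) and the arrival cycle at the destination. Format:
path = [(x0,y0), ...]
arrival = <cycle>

src (1,3)  cyc=9
E→(2,3)  cyc=12
E→(3,3)  cyc=15
E→(4,3)  cyc=18
S→(4,2)  cyc=21

path = [(1,3), (2,3), (3,3), (4,3), (4,2)]
arrival = 21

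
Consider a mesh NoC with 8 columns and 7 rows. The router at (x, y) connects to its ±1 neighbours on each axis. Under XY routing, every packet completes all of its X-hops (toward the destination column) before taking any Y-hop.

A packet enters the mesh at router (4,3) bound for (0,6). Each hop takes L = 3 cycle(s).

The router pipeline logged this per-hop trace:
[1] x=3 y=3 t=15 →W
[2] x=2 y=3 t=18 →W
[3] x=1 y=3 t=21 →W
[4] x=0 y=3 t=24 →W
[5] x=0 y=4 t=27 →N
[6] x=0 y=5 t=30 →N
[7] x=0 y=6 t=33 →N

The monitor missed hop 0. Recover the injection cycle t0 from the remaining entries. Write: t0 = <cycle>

cyc[1] = 15 and cyc[k] = t0 + k·L for every k.
t0 = cyc[1] − L = 15 − 3 = 12.

t0 = 12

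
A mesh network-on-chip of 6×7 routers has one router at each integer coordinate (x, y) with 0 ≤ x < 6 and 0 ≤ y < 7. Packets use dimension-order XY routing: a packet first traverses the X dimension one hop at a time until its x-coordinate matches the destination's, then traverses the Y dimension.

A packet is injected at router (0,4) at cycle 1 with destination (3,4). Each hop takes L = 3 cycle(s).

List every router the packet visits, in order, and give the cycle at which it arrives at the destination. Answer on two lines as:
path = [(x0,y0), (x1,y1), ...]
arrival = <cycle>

path = [(0,4), (1,4), (2,4), (3,4)]
arrival = 10

hop 0: (0,4) @ cyc 1
hop 1: (1,4) @ cyc 4  [E]
hop 2: (2,4) @ cyc 7  [E]
hop 3: (3,4) @ cyc 10  [E]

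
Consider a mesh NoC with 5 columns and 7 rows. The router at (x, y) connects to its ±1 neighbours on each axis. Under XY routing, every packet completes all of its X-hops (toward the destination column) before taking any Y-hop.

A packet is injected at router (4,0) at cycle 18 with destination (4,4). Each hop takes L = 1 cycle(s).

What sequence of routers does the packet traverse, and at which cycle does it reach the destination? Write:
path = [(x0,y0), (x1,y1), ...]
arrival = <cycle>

path = [(4,0), (4,1), (4,2), (4,3), (4,4)]
arrival = 22

  0. router=(4,0) cycle=18 (inject)
  1. router=(4,1) cycle=19 dir=N
  2. router=(4,2) cycle=20 dir=N
  3. router=(4,3) cycle=21 dir=N
  4. router=(4,4) cycle=22 dir=N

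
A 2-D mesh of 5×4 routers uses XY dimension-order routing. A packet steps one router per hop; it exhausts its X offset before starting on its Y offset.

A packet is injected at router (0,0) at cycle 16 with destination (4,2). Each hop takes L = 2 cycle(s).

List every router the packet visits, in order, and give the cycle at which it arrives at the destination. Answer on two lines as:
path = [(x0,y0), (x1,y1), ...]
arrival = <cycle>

src (0,0)  cyc=16
E→(1,0)  cyc=18
E→(2,0)  cyc=20
E→(3,0)  cyc=22
E→(4,0)  cyc=24
N→(4,1)  cyc=26
N→(4,2)  cyc=28

path = [(0,0), (1,0), (2,0), (3,0), (4,0), (4,1), (4,2)]
arrival = 28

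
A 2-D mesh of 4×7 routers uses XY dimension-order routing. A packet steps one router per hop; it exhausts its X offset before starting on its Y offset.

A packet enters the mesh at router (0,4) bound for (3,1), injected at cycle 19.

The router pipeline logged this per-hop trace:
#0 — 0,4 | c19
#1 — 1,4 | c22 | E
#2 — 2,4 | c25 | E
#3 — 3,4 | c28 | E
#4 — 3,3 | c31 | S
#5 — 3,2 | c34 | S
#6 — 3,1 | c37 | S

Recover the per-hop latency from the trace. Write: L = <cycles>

L = 3

Between hops 0 and 1 the cycle counter advances 22 − 19 = 3.
That increment is L by definition: L = 3.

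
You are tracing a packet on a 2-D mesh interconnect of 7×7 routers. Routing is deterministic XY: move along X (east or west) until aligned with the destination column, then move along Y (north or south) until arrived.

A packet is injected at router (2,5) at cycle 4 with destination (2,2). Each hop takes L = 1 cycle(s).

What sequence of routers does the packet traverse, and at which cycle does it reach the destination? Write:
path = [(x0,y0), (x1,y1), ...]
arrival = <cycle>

t=4: at (2,5)
t=5: at (2,4) after S
t=6: at (2,3) after S
t=7: at (2,2) after S

path = [(2,5), (2,4), (2,3), (2,2)]
arrival = 7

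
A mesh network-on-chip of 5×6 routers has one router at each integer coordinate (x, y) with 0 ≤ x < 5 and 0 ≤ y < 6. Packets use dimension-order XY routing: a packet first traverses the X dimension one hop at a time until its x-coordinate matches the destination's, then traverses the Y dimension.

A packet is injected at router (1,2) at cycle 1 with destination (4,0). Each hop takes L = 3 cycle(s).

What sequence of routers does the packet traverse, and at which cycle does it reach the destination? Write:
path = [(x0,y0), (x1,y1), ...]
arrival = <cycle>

src (1,2)  cyc=1
E→(2,2)  cyc=4
E→(3,2)  cyc=7
E→(4,2)  cyc=10
S→(4,1)  cyc=13
S→(4,0)  cyc=16

path = [(1,2), (2,2), (3,2), (4,2), (4,1), (4,0)]
arrival = 16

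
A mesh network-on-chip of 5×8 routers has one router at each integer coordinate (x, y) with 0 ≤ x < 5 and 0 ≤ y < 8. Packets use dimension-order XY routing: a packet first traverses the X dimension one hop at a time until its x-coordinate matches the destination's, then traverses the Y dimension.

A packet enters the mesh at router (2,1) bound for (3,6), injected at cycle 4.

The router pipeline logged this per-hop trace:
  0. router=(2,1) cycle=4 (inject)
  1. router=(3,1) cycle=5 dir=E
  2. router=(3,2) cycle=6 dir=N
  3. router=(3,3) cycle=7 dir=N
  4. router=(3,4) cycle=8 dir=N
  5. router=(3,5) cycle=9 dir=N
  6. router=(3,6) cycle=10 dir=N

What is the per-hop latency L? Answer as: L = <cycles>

L = 1

cyc[1] − cyc[0] = 5 − 4 = 1.
One hop costs L cycles, so L = 1.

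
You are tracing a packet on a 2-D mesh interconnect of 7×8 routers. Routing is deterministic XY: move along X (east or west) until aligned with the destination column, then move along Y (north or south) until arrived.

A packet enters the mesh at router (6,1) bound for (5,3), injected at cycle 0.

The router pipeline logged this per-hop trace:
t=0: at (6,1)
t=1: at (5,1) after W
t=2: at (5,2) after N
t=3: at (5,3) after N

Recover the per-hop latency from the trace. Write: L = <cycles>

From hop 0 (0) to hop 1 (1): +1 cycles.
One hop costs L cycles, so L = 1.

L = 1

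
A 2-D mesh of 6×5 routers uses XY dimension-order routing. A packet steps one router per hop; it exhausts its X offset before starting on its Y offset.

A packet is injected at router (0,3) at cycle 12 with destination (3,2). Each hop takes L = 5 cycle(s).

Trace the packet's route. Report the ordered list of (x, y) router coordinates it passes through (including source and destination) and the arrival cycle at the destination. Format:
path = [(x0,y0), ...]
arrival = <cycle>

path = [(0,3), (1,3), (2,3), (3,3), (3,2)]
arrival = 32

t=12: at (0,3)
t=17: at (1,3) after E
t=22: at (2,3) after E
t=27: at (3,3) after E
t=32: at (3,2) after S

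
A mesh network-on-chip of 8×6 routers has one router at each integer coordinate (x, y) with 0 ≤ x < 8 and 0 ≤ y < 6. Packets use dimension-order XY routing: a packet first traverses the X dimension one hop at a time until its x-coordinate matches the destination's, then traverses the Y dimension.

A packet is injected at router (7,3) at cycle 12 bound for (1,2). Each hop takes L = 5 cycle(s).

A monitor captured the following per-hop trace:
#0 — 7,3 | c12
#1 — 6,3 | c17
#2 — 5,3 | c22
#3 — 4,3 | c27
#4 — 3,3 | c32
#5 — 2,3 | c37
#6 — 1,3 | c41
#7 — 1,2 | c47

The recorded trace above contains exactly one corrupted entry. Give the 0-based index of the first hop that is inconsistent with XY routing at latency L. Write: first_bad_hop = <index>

first_bad_hop = 6

hop 1: step (-1,+0), +5 cyc — ok
hop 2: step (-1,+0), +5 cyc — ok
hop 3: step (-1,+0), +5 cyc — ok
hop 4: step (-1,+0), +5 cyc — ok
hop 5: step (-1,+0), +5 cyc — ok
hop 6: step (-1,+0), +4 cyc — BAD: Δcyc=4≠L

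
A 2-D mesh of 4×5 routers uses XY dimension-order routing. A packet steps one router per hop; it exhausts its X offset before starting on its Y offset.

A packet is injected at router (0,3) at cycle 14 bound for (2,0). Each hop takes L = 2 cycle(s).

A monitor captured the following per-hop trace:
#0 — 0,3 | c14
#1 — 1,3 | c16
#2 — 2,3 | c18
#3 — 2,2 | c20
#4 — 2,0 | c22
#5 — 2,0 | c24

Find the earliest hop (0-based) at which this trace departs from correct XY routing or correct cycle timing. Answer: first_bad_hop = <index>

[1] (+1,+0) / 2c ⇒ ok
[2] (+1,+0) / 2c ⇒ ok
[3] (+0,-1) / 2c ⇒ ok
[4] (+0,-2) / 2c ⇒ BAD: non-unit step

first_bad_hop = 4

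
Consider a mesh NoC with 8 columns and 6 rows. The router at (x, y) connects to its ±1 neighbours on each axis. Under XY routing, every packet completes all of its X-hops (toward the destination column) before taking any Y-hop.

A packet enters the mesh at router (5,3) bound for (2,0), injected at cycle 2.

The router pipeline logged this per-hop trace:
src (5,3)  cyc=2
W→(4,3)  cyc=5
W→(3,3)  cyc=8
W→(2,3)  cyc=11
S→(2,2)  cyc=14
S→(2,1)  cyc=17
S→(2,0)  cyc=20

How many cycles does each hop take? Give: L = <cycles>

Δcyc across hop 0→1: 5 − 2 = 3.
Per-hop latency L = Δcyc = 3.

L = 3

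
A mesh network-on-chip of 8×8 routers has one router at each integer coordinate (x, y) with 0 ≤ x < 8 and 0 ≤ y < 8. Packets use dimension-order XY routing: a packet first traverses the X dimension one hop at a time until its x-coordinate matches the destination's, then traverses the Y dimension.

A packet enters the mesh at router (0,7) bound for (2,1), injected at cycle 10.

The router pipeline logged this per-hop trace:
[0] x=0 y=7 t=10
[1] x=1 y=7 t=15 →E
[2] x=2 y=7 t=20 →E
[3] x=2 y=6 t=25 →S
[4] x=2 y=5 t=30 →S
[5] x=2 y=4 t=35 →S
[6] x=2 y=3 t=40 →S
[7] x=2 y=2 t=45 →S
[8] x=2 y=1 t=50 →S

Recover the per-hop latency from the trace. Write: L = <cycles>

L = 5

Δcyc across hop 0→1: 15 − 10 = 5.
Each hop adds L, hence L = 5.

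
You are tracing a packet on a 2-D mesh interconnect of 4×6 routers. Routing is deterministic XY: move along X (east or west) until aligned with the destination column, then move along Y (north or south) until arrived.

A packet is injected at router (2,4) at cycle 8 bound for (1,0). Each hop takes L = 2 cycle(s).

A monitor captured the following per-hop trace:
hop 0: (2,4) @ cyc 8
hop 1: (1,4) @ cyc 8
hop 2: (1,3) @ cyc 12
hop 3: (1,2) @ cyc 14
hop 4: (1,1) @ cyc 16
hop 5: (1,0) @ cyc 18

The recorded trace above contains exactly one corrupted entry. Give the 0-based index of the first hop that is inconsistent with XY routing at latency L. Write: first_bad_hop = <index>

first_bad_hop = 1

[1] (-1,+0) / 0c ⇒ BAD: Δcyc=0≠L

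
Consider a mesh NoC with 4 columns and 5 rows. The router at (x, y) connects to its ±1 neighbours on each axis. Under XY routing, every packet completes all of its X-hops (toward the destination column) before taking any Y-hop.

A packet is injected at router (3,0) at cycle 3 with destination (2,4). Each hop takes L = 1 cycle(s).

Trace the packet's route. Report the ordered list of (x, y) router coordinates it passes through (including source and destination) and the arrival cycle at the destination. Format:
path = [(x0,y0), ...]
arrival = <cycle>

hop 0: (3,0) @ cyc 3
hop 1: (2,0) @ cyc 4  [W]
hop 2: (2,1) @ cyc 5  [N]
hop 3: (2,2) @ cyc 6  [N]
hop 4: (2,3) @ cyc 7  [N]
hop 5: (2,4) @ cyc 8  [N]

path = [(3,0), (2,0), (2,1), (2,2), (2,3), (2,4)]
arrival = 8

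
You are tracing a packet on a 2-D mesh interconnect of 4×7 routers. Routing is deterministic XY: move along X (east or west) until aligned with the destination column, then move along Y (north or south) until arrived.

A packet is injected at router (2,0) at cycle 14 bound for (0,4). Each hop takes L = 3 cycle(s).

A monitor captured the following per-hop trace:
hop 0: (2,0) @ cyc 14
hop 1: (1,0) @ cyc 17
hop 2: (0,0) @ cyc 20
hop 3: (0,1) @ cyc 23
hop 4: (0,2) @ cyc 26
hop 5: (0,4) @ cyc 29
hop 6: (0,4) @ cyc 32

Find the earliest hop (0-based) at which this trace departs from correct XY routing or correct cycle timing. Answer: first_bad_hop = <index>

first_bad_hop = 5

hop 1: step (-1,+0), +3 cyc — ok
hop 2: step (-1,+0), +3 cyc — ok
hop 3: step (+0,+1), +3 cyc — ok
hop 4: step (+0,+1), +3 cyc — ok
hop 5: step (+0,+2), +3 cyc — BAD: non-unit step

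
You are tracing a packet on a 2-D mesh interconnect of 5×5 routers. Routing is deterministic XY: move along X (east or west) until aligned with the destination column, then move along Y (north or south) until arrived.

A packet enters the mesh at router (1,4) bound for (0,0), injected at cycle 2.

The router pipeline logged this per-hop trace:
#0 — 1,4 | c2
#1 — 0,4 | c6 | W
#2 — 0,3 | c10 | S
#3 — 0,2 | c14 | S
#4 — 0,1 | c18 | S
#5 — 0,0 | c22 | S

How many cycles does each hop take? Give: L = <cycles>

Between hops 0 and 1 the cycle counter advances 6 − 2 = 4.
Per-hop latency L = Δcyc = 4.

L = 4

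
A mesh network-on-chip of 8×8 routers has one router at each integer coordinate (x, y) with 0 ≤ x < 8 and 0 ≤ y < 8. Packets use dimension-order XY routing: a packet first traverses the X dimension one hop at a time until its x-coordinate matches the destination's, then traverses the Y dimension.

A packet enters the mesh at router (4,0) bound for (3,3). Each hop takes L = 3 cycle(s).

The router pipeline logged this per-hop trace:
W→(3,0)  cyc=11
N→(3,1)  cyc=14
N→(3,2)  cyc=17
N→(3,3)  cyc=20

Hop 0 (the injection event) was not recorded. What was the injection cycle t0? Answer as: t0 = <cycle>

Hop 1 reached at cycle 11; hop k is at t0 + k·L.
Subtract one hop: t0 = 11 − 3 = 8.

t0 = 8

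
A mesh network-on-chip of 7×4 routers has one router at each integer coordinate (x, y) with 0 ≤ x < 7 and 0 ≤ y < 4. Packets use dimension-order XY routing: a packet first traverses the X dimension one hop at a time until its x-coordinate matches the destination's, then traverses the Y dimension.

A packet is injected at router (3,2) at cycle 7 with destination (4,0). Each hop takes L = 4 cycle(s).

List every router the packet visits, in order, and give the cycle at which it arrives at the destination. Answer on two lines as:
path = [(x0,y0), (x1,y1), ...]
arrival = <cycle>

[0] x=3 y=2 t=7
[1] x=4 y=2 t=11 →E
[2] x=4 y=1 t=15 →S
[3] x=4 y=0 t=19 →S

path = [(3,2), (4,2), (4,1), (4,0)]
arrival = 19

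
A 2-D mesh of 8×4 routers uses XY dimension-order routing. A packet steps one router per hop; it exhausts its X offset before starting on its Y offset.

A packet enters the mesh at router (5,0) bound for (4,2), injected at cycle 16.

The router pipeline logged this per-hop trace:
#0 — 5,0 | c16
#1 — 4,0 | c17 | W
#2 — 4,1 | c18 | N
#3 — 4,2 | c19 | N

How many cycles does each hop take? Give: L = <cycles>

L = 1

Between hops 0 and 1 the cycle counter advances 17 − 16 = 1.
That increment is L by definition: L = 1.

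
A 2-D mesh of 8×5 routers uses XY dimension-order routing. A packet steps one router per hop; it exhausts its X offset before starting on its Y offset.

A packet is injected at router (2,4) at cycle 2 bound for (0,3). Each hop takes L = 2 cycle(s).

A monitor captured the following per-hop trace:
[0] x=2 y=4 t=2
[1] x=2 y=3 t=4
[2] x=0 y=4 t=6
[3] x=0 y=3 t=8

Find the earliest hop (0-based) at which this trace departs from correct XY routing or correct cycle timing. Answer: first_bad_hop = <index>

[1] (+0,-1) / 2c ⇒ BAD: Y-move but x=2≠0

first_bad_hop = 1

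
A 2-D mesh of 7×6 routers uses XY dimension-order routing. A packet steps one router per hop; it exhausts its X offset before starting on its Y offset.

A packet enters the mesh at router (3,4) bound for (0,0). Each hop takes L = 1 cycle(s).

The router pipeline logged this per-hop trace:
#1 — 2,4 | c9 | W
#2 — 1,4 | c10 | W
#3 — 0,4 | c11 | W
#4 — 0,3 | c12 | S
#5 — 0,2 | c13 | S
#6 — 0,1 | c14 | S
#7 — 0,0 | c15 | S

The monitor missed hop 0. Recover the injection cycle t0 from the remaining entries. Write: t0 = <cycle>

The first recorded entry is hop 1 at cycle 9.
Therefore t0 = 9 − L = 8.

t0 = 8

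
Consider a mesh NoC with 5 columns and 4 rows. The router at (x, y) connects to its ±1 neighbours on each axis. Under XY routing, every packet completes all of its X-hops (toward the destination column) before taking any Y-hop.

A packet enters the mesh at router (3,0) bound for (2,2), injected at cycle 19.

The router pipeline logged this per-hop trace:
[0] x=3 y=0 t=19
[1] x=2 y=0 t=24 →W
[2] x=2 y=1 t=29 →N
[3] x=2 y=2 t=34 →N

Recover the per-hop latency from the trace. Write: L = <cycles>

L = 5

cyc[1] − cyc[0] = 24 − 19 = 5.
Per-hop latency L = Δcyc = 5.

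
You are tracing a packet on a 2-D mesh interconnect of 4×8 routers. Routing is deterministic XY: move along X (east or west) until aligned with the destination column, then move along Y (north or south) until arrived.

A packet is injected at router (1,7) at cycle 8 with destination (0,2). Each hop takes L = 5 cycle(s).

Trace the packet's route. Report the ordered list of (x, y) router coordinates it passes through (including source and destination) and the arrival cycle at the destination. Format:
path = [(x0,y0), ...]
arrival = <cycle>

path = [(1,7), (0,7), (0,6), (0,5), (0,4), (0,3), (0,2)]
arrival = 38

  0. router=(1,7) cycle=8 (inject)
  1. router=(0,7) cycle=13 dir=W
  2. router=(0,6) cycle=18 dir=S
  3. router=(0,5) cycle=23 dir=S
  4. router=(0,4) cycle=28 dir=S
  5. router=(0,3) cycle=33 dir=S
  6. router=(0,2) cycle=38 dir=S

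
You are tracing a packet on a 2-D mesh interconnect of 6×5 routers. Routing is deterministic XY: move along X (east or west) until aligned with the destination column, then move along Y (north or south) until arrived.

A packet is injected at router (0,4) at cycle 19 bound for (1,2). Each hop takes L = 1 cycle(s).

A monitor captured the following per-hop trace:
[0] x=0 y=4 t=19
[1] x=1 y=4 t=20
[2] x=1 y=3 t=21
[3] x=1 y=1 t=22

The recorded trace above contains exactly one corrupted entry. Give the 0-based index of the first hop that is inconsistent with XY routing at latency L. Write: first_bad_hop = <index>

[1] (+1,+0) / 1c ⇒ ok
[2] (+0,-1) / 1c ⇒ ok
[3] (+0,-2) / 1c ⇒ BAD: non-unit step

first_bad_hop = 3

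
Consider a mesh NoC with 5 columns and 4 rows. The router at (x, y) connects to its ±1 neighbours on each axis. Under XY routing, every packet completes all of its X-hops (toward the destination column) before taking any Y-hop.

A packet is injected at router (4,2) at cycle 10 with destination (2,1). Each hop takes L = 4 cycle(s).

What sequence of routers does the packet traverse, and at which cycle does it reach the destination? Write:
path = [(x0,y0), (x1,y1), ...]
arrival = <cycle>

src (4,2)  cyc=10
W→(3,2)  cyc=14
W→(2,2)  cyc=18
S→(2,1)  cyc=22

path = [(4,2), (3,2), (2,2), (2,1)]
arrival = 22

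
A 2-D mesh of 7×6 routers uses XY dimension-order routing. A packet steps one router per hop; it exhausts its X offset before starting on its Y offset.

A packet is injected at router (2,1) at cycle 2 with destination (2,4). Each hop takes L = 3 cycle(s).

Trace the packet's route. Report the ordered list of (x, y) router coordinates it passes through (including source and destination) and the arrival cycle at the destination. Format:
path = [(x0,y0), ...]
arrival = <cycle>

path = [(2,1), (2,2), (2,3), (2,4)]
arrival = 11

hop 0: (2,1) @ cyc 2
hop 1: (2,2) @ cyc 5  [N]
hop 2: (2,3) @ cyc 8  [N]
hop 3: (2,4) @ cyc 11  [N]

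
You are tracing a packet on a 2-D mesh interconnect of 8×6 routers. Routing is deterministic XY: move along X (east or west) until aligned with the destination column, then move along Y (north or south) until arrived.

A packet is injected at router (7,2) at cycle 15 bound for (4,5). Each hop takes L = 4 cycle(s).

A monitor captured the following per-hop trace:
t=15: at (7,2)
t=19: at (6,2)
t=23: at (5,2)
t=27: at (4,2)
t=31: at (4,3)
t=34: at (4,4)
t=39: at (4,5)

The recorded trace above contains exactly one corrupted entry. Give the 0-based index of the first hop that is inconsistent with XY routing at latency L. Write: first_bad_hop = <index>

first_bad_hop = 5

check 1→ d=(-1,0) cyc+4: ok
check 2→ d=(-1,0) cyc+4: ok
check 3→ d=(-1,0) cyc+4: ok
check 4→ d=(0,1) cyc+4: ok
check 5→ d=(0,1) cyc+3: BAD: Δcyc=3≠L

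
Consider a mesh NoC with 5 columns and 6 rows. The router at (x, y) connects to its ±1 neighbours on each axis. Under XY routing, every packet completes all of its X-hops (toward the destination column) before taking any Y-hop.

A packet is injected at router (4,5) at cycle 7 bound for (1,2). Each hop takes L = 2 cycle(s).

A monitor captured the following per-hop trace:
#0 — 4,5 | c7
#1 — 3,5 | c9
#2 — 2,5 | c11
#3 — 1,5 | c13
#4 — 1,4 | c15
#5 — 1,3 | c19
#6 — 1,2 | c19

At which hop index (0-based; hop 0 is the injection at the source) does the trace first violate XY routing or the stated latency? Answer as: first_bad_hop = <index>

  1: Δx=-1 Δy=+0 Δt=2 [ok]
  2: Δx=-1 Δy=+0 Δt=2 [ok]
  3: Δx=-1 Δy=+0 Δt=2 [ok]
  4: Δx=+0 Δy=-1 Δt=2 [ok]
  5: Δx=+0 Δy=-1 Δt=4 [BAD: Δcyc=4≠L]

first_bad_hop = 5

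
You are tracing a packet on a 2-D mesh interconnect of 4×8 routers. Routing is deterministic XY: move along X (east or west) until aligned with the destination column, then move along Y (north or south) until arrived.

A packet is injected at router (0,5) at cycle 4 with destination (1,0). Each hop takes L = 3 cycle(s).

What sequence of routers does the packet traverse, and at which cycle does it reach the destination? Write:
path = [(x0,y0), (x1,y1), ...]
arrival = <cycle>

path = [(0,5), (1,5), (1,4), (1,3), (1,2), (1,1), (1,0)]
arrival = 22

[0] x=0 y=5 t=4
[1] x=1 y=5 t=7 →E
[2] x=1 y=4 t=10 →S
[3] x=1 y=3 t=13 →S
[4] x=1 y=2 t=16 →S
[5] x=1 y=1 t=19 →S
[6] x=1 y=0 t=22 →S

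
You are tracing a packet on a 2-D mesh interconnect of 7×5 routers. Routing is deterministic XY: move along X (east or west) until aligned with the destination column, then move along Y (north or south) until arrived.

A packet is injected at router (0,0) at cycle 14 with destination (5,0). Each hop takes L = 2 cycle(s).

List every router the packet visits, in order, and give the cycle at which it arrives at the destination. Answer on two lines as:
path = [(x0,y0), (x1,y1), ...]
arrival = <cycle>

path = [(0,0), (1,0), (2,0), (3,0), (4,0), (5,0)]
arrival = 24

  0. router=(0,0) cycle=14 (inject)
  1. router=(1,0) cycle=16 dir=E
  2. router=(2,0) cycle=18 dir=E
  3. router=(3,0) cycle=20 dir=E
  4. router=(4,0) cycle=22 dir=E
  5. router=(5,0) cycle=24 dir=E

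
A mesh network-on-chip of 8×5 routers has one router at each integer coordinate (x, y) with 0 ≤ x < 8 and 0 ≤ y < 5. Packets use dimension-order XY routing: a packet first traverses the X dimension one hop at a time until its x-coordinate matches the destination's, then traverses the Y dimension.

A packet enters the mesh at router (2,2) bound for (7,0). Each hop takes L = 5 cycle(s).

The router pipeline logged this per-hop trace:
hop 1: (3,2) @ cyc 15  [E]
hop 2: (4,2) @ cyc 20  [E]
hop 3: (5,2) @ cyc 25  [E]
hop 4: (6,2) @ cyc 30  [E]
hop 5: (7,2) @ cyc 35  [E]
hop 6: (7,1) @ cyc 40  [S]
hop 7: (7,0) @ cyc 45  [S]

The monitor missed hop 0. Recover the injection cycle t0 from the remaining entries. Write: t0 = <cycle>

cyc[1] = 15 and cyc[k] = t0 + k·L for every k.
So t0 = 15 − 1·5 = 10.

t0 = 10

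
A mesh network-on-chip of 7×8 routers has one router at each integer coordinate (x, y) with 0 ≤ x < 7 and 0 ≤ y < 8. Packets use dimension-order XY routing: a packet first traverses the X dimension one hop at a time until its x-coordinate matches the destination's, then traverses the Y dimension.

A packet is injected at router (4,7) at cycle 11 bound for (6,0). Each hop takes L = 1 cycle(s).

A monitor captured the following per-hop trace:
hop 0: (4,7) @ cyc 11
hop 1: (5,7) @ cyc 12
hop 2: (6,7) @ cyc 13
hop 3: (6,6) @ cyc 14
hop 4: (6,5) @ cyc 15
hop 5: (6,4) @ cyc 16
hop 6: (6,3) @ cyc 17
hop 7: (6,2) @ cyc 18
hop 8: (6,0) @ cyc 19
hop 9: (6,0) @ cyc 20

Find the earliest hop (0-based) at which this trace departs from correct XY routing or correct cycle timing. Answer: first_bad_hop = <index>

check 1→ d=(1,0) cyc+1: ok
check 2→ d=(1,0) cyc+1: ok
check 3→ d=(0,-1) cyc+1: ok
check 4→ d=(0,-1) cyc+1: ok
check 5→ d=(0,-1) cyc+1: ok
check 6→ d=(0,-1) cyc+1: ok
check 7→ d=(0,-1) cyc+1: ok
check 8→ d=(0,-2) cyc+1: BAD: non-unit step

first_bad_hop = 8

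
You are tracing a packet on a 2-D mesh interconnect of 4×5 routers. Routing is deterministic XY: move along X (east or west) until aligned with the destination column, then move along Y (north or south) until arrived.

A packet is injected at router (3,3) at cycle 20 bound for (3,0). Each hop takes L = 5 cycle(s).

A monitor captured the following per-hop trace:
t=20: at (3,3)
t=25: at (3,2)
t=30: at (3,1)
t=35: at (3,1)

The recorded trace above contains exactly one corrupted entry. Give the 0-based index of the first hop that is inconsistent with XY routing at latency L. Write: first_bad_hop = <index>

check 1→ d=(0,-1) cyc+5: ok
check 2→ d=(0,-1) cyc+5: ok
check 3→ d=(0,0) cyc+5: BAD: non-unit step

first_bad_hop = 3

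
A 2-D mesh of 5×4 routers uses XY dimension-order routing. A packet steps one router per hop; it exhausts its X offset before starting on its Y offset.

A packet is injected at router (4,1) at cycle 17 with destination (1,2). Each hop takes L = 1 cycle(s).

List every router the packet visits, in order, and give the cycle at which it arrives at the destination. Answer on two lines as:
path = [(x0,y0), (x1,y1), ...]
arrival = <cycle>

path = [(4,1), (3,1), (2,1), (1,1), (1,2)]
arrival = 21

src (4,1)  cyc=17
W→(3,1)  cyc=18
W→(2,1)  cyc=19
W→(1,1)  cyc=20
N→(1,2)  cyc=21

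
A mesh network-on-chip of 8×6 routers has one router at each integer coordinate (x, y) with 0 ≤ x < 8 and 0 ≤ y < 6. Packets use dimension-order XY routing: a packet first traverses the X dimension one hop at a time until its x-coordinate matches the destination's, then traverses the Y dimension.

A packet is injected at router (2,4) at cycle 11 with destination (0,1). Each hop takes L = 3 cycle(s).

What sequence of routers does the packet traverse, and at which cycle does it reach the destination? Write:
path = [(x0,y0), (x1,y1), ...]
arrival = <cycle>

path = [(2,4), (1,4), (0,4), (0,3), (0,2), (0,1)]
arrival = 26

hop 0: (2,4) @ cyc 11
hop 1: (1,4) @ cyc 14  [W]
hop 2: (0,4) @ cyc 17  [W]
hop 3: (0,3) @ cyc 20  [S]
hop 4: (0,2) @ cyc 23  [S]
hop 5: (0,1) @ cyc 26  [S]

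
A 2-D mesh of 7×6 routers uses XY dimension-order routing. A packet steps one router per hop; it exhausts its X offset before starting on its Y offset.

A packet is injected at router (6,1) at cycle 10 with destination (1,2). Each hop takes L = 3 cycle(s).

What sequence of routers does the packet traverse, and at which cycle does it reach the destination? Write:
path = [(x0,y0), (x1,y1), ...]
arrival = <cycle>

[0] x=6 y=1 t=10
[1] x=5 y=1 t=13 →W
[2] x=4 y=1 t=16 →W
[3] x=3 y=1 t=19 →W
[4] x=2 y=1 t=22 →W
[5] x=1 y=1 t=25 →W
[6] x=1 y=2 t=28 →N

path = [(6,1), (5,1), (4,1), (3,1), (2,1), (1,1), (1,2)]
arrival = 28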